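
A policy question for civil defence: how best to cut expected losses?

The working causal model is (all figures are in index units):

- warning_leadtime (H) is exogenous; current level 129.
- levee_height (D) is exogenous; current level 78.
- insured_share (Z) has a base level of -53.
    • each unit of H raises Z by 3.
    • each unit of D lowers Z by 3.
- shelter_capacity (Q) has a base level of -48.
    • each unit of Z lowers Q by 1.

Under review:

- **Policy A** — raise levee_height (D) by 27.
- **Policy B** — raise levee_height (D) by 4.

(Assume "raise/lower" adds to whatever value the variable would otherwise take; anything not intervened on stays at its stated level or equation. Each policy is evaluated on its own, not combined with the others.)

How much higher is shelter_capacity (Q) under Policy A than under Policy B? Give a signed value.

Policy A (D + 27):
  H = 129
  D = 78 + 27 = 105
  Z = -53 + 3·129 − 3·105 = 19
  Q = -48 − 19 = -67
Policy B (D + 4):
  H = 129
  D = 78 + 4 = 82
  Z = -53 + 3·129 − 3·82 = 88
  Q = -48 − 88 = -136
Q: -67 − (-136) = 69

69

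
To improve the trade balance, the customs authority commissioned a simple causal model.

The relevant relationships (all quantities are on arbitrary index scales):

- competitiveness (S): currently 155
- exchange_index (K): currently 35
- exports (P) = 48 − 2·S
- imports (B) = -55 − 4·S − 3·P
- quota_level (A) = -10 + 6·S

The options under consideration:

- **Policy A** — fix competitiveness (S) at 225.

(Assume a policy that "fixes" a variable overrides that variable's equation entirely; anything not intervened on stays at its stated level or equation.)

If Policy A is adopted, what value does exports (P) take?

-402

Policy A (S := 225):
  S = 225
  P = 48 − 2·225 = -402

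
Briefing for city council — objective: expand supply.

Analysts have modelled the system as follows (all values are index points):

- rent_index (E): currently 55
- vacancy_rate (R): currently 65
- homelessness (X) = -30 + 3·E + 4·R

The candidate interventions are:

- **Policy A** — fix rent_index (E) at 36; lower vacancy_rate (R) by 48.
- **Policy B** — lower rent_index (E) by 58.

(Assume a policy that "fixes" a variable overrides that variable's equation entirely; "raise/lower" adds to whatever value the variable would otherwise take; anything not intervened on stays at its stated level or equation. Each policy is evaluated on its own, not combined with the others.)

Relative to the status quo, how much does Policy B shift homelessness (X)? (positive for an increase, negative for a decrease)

Baseline:
  E = 55
  R = 65
  X = -30 + 3·55 + 4·65 = 395
Policy B (E − 58):
  E = 55 − 58 = -3
  R = 65
  X = -30 + 3·(-3) + 4·65 = 221
Change in X: 221 − 395 = -174

-174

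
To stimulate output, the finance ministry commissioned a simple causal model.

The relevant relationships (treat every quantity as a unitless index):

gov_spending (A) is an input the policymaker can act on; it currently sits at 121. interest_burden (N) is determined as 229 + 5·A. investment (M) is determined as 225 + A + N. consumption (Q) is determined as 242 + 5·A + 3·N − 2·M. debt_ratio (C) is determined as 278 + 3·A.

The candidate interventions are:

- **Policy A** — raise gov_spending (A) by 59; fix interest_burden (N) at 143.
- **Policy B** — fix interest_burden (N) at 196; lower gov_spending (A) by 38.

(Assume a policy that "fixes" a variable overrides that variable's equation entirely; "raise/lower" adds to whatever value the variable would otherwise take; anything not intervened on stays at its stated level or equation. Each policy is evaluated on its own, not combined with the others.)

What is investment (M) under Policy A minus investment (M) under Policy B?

44

Policy A (A + 59, N := 143):
  A = 121 + 59 = 180
  N = 143
  M = 225 + 180 + 143 = 548
Policy B (N := 196, A − 38):
  A = 121 − 38 = 83
  N = 196
  M = 225 + 83 + 196 = 504
M: 548 − 504 = 44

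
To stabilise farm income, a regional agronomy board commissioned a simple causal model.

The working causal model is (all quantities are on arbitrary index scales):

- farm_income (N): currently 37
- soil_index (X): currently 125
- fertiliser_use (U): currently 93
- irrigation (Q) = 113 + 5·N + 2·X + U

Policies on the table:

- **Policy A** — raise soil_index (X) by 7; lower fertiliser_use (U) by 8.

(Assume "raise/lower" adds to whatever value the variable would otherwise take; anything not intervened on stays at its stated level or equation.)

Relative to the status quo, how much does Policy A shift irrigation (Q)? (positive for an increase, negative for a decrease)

Baseline:
  N = 37
  X = 125
  U = 93
  Q = 113 + 5·37 + 2·125 + 93 = 641
Policy A (X + 7, U − 8):
  N = 37
  X = 125 + 7 = 132
  U = 93 − 8 = 85
  Q = 113 + 5·37 + 2·132 + 85 = 647
Change in Q: 647 − 641 = 6

6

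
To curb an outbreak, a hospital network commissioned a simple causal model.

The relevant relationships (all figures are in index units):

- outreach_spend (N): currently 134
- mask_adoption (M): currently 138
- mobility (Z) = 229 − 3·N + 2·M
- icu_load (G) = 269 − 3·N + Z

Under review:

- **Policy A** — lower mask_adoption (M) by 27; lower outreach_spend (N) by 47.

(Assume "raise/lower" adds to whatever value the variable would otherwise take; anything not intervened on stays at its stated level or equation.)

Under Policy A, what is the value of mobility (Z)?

Policy A (M − 27, N − 47):
  N = 134 − 47 = 87
  M = 138 − 27 = 111
  Z = 229 − 3·87 + 2·111 = 190

190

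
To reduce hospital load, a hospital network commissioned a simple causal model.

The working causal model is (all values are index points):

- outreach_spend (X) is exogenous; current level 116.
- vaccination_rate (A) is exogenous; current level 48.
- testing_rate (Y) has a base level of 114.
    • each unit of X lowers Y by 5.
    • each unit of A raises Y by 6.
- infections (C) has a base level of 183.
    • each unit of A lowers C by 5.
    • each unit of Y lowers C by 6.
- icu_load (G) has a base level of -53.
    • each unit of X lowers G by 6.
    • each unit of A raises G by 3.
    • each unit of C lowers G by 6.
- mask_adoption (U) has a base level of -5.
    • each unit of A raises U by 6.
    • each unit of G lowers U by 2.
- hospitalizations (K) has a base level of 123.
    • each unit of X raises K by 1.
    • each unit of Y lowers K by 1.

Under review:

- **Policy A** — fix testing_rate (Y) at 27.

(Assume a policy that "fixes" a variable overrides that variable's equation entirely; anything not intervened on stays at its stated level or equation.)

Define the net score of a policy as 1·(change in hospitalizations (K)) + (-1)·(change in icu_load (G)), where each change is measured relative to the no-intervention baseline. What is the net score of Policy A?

-7585

Baseline:
  X = 116
  A = 48
  Y = 114 − 5·116 + 6·48 = -178
  C = 183 − 5·48 − 6·(-178) = 1011
  G = -53 − 6·116 + 3·48 − 6·1011 = -6671
  K = 123 + 116 − (-178) = 417
Policy A (Y := 27):
  X = 116
  A = 48
  Y = 27
  C = 183 − 5·48 − 6·27 = -219
  G = -53 − 6·116 + 3·48 − 6·(-219) = 709
  K = 123 + 116 − 27 = 212
ΔK = 212 − 417 = -205; ΔG = 709 − (-6671) = 7380
Score = 1·(-205) + (-1)·7380 = -7585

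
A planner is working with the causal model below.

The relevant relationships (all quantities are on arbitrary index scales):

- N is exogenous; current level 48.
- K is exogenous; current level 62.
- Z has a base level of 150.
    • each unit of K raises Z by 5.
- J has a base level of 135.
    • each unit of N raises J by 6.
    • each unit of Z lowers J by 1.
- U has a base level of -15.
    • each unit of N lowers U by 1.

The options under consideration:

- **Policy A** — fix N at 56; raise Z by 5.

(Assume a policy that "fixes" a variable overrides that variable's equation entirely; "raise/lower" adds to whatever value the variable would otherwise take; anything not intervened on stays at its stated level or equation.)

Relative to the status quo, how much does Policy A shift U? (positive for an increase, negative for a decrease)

Baseline:
  N = 48
  U = -15 − 48 = -63
Policy A (N := 56, Z + 5):
  N = 56
  U = -15 − 56 = -71
Change in U: -71 − (-63) = -8

-8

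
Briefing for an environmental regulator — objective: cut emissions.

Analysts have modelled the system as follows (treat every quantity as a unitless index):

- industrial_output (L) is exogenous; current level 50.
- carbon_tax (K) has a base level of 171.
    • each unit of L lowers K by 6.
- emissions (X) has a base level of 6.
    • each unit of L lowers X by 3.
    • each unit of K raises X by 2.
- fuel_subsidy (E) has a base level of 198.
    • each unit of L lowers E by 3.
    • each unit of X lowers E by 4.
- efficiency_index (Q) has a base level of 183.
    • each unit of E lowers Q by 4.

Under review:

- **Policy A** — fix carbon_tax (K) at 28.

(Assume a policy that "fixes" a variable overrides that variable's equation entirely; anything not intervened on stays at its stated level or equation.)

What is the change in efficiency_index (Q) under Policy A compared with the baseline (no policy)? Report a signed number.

5024

Baseline:
  L = 50
  K = 171 − 6·50 = -129
  X = 6 − 3·50 + 2·(-129) = -402
  E = 198 − 3·50 − 4·(-402) = 1656
  Q = 183 − 4·1656 = -6441
Policy A (K := 28):
  L = 50
  K = 28
  X = 6 − 3·50 + 2·28 = -88
  E = 198 − 3·50 − 4·(-88) = 400
  Q = 183 − 4·400 = -1417
Change in Q: -1417 − (-6441) = 5024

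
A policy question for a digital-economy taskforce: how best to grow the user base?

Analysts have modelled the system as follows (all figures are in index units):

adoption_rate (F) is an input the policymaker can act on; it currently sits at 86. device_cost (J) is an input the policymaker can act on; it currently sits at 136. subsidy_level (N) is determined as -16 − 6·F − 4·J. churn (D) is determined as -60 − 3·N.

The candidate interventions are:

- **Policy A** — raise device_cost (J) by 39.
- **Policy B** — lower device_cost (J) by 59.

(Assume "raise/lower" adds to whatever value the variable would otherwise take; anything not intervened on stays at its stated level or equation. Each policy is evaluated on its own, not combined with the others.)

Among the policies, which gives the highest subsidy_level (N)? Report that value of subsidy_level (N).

Policy A (J + 39):
  F = 86
  J = 136 + 39 = 175
  N = -16 − 6·86 − 4·175 = -1232
Policy B (J − 59):
  F = 86
  J = 136 − 59 = 77
  N = -16 − 6·86 − 4·77 = -840
Comparing — Policy A: N=-1232, Policy B: N=-840. Highest is -840 (Policy B).

-840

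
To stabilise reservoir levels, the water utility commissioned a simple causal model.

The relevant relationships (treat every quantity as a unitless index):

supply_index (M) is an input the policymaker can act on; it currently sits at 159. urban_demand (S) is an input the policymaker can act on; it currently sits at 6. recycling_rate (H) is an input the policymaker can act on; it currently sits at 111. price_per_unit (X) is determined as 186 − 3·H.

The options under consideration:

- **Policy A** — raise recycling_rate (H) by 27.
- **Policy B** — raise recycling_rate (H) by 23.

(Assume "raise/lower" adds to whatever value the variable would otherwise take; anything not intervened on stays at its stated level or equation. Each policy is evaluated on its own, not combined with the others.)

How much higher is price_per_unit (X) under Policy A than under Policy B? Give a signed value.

-12

Policy A (H + 27):
  H = 111 + 27 = 138
  X = 186 − 3·138 = -228
Policy B (H + 23):
  H = 111 + 23 = 134
  X = 186 − 3·134 = -216
X: -228 − (-216) = -12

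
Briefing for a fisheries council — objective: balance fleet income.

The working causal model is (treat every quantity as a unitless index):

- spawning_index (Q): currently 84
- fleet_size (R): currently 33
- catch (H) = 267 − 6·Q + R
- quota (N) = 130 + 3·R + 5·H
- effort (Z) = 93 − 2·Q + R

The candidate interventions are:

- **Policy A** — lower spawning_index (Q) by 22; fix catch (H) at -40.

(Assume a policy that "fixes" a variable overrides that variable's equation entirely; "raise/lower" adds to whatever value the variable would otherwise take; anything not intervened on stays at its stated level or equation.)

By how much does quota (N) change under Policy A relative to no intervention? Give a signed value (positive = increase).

Baseline:
  Q = 84
  R = 33
  H = 267 − 6·84 + 33 = -204
  N = 130 + 3·33 + 5·(-204) = -791
Policy A (Q − 22, H := -40):
  Q = 84 − 22 = 62
  R = 33
  H = -40
  N = 130 + 3·33 + 5·(-40) = 29
Change in N: 29 − (-791) = 820

820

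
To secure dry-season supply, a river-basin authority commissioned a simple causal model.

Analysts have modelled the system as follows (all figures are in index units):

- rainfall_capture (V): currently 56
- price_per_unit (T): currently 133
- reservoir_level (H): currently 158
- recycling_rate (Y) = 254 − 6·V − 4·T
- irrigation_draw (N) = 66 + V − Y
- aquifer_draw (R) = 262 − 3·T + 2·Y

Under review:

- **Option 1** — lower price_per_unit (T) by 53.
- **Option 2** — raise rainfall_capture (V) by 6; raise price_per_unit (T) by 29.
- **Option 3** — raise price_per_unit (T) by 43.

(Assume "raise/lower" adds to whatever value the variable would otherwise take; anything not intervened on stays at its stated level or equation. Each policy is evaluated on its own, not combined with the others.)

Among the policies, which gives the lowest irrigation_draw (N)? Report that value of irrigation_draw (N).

524

Option 1 (T − 53):
  V = 56
  T = 133 − 53 = 80
  Y = 254 − 6·56 − 4·80 = -402
  N = 66 + 56 − (-402) = 524
Option 2 (V + 6, T + 29):
  V = 56 + 6 = 62
  T = 133 + 29 = 162
  Y = 254 − 6·62 − 4·162 = -766
  N = 66 + 62 − (-766) = 894
Option 3 (T + 43):
  V = 56
  T = 133 + 43 = 176
  Y = 254 − 6·56 − 4·176 = -786
  N = 66 + 56 − (-786) = 908
Comparing — Option 1: N=524, Option 2: N=894, Option 3: N=908. Lowest is 524 (Option 1).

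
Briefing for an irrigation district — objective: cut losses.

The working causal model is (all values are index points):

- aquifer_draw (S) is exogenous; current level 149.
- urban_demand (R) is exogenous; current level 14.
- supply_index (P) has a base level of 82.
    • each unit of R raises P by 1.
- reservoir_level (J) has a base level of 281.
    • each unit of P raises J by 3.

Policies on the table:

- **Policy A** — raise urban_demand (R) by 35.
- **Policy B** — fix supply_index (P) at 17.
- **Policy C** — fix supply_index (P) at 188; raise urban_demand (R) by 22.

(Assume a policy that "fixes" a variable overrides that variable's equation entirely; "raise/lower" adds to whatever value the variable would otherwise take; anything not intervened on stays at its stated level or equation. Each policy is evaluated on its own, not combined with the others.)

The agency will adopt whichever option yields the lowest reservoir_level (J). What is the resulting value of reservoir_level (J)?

332

Policy A (R + 35):
  R = 14 + 35 = 49
  P = 82 + 49 = 131
  J = 281 + 3·131 = 674
Policy B (P := 17):
  R = 14
  P = 17
  J = 281 + 3·17 = 332
Policy C (P := 188, R + 22):
  R = 14 + 22 = 36
  P = 188
  J = 281 + 3·188 = 845
Comparing — Policy A: J=674, Policy B: J=332, Policy C: J=845. Lowest is 332 (Policy B).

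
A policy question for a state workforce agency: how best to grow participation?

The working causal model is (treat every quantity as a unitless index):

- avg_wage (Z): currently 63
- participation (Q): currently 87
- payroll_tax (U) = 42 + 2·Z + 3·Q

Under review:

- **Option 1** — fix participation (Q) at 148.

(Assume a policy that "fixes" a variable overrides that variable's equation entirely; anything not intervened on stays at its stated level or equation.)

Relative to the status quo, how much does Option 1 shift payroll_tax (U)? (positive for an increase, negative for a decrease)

183

Baseline:
  Z = 63
  Q = 87
  U = 42 + 2·63 + 3·87 = 429
Option 1 (Q := 148):
  Z = 63
  Q = 148
  U = 42 + 2·63 + 3·148 = 612
Change in U: 612 − 429 = 183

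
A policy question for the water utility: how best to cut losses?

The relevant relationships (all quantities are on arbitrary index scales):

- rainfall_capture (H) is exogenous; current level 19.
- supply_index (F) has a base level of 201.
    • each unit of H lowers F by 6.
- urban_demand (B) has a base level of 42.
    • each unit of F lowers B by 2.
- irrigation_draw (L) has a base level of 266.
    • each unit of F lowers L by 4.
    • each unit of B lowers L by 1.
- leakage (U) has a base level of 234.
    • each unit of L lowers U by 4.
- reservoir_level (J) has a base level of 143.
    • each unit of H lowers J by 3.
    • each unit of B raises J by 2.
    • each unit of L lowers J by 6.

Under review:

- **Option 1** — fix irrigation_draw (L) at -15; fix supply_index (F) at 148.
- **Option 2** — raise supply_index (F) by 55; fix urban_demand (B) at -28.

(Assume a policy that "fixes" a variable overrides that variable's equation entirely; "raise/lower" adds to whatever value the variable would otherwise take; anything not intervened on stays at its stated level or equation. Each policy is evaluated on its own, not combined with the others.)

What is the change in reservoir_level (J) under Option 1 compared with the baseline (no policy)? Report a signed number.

Baseline:
  H = 19
  F = 201 − 6·19 = 87
  B = 42 − 2·87 = -132
  L = 266 − 4·87 − (-132) = 50
  J = 143 − 3·19 + 2·(-132) − 6·50 = -478
Option 1 (L := -15, F := 148):
  H = 19
  F = 148
  B = 42 − 2·148 = -254
  L = -15
  J = 143 − 3·19 + 2·(-254) − 6·(-15) = -332
Change in J: -332 − (-478) = 146

146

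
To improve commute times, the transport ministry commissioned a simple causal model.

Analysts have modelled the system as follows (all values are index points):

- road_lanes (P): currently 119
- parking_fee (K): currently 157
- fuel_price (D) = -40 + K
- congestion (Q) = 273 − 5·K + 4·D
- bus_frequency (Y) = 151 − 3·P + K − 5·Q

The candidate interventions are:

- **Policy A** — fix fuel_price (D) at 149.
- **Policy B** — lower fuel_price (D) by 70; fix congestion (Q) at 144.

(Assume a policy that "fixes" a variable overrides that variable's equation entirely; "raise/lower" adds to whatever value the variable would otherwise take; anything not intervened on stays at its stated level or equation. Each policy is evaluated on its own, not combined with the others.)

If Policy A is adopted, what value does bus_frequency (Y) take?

-469

Policy A (D := 149):
  P = 119
  K = 157
  D = 149
  Q = 273 − 5·157 + 4·149 = 84
  Y = 151 − 3·119 + 157 − 5·84 = -469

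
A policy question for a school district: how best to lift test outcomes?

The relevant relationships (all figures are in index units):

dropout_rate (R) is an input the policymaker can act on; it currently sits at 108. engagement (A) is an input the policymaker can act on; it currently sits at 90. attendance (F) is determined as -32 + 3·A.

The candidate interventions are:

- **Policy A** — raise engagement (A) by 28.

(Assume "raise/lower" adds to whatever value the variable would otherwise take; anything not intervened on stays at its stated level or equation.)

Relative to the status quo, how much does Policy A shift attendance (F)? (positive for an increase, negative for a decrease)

84

Baseline:
  A = 90
  F = -32 + 3·90 = 238
Policy A (A + 28):
  A = 90 + 28 = 118
  F = -32 + 3·118 = 322
Change in F: 322 − 238 = 84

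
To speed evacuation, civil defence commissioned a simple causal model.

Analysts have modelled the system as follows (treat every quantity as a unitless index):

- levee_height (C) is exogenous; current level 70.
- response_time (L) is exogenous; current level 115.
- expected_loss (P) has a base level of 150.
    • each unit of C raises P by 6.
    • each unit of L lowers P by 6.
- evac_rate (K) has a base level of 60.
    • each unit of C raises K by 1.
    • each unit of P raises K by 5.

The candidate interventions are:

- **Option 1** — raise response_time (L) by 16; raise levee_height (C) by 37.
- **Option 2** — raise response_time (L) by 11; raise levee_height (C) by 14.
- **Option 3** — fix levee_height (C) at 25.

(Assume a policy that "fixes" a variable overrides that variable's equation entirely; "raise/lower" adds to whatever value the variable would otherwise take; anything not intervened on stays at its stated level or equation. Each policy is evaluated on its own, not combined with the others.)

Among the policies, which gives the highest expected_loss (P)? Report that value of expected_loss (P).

Option 1 (L + 16, C + 37):
  C = 70 + 37 = 107
  L = 115 + 16 = 131
  P = 150 + 6·107 − 6·131 = 6
Option 2 (L + 11, C + 14):
  C = 70 + 14 = 84
  L = 115 + 11 = 126
  P = 150 + 6·84 − 6·126 = -102
Option 3 (C := 25):
  C = 25
  L = 115
  P = 150 + 6·25 − 6·115 = -390
Comparing — Option 1: P=6, Option 2: P=-102, Option 3: P=-390. Highest is 6 (Option 1).

6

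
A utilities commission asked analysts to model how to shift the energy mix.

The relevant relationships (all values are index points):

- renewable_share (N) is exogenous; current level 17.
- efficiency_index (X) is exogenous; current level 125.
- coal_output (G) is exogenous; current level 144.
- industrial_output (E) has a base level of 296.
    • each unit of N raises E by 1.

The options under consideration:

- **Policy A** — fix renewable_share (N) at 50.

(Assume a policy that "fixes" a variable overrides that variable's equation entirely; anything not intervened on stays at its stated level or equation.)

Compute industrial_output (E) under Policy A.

346

Policy A (N := 50):
  N = 50
  E = 296 + 50 = 346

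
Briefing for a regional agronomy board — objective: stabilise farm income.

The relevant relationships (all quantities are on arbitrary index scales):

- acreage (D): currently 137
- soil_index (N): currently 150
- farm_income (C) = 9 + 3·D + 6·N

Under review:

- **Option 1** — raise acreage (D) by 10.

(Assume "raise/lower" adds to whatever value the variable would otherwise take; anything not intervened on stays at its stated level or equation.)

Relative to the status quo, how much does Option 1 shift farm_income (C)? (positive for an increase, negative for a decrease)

30

Baseline:
  D = 137
  N = 150
  C = 9 + 3·137 + 6·150 = 1320
Option 1 (D + 10):
  D = 137 + 10 = 147
  N = 150
  C = 9 + 3·147 + 6·150 = 1350
Change in C: 1350 − 1320 = 30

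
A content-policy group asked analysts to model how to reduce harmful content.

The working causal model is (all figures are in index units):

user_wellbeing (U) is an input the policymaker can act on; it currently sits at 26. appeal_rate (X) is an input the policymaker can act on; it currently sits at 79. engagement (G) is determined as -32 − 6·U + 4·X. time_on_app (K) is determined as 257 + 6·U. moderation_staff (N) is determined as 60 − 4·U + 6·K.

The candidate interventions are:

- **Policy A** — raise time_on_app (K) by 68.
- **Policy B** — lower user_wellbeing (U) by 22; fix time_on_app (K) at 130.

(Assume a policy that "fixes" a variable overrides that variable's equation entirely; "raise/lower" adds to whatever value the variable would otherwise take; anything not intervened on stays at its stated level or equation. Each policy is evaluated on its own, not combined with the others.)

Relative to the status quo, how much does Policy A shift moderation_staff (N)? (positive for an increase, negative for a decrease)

Baseline:
  U = 26
  K = 257 + 6·26 = 413
  N = 60 − 4·26 + 6·413 = 2434
Policy A (K + 68):
  U = 26
  K = 257 + 6·26 (+68 from intervention) = 481
  N = 60 − 4·26 + 6·481 = 2842
Change in N: 2842 − 2434 = 408

408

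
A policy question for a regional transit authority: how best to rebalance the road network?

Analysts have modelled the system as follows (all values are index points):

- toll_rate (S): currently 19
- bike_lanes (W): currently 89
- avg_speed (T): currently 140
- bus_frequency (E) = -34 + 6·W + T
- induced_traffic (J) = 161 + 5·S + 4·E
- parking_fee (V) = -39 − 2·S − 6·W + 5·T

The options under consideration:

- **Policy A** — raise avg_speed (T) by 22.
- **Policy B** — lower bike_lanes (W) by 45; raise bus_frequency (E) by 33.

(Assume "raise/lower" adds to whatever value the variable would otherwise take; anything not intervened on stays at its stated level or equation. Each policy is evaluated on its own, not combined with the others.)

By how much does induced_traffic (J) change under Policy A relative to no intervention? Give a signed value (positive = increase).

Baseline:
  S = 19
  W = 89
  T = 140
  E = -34 + 6·89 + 140 = 640
  J = 161 + 5·19 + 4·640 = 2816
Policy A (T + 22):
  S = 19
  W = 89
  T = 140 + 22 = 162
  E = -34 + 6·89 + 162 = 662
  J = 161 + 5·19 + 4·662 = 2904
Change in J: 2904 − 2816 = 88

88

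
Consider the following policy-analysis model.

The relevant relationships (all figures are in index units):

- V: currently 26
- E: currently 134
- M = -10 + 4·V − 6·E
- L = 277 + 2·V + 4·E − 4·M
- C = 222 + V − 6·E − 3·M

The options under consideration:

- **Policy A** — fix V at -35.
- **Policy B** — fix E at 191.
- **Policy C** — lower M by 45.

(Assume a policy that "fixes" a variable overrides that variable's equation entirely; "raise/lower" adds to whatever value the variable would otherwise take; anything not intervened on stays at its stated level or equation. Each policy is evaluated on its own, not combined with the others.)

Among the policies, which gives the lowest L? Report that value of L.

Policy A (V := -35):
  V = -35
  E = 134
  M = -10 + 4·(-35) − 6·134 = -954
  L = 277 + 2·(-35) + 4·134 − 4·(-954) = 4559
Policy B (E := 191):
  V = 26
  E = 191
  M = -10 + 4·26 − 6·191 = -1052
  L = 277 + 2·26 + 4·191 − 4·(-1052) = 5301
Policy C (M − 45):
  V = 26
  E = 134
  M = -10 + 4·26 − 6·134 (−45 from intervention) = -755
  L = 277 + 2·26 + 4·134 − 4·(-755) = 3885
Comparing — Policy A: L=4559, Policy B: L=5301, Policy C: L=3885. Lowest is 3885 (Policy C).

3885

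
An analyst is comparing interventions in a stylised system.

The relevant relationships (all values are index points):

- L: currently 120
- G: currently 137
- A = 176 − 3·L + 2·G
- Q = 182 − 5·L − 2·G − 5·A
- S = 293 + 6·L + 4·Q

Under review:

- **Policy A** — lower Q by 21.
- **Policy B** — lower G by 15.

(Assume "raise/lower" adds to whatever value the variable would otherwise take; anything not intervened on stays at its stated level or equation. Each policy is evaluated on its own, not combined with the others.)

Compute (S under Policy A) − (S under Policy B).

-804

Policy A (Q − 21):
  L = 120
  G = 137
  A = 176 − 3·120 + 2·137 = 90
  Q = 182 − 5·120 − 2·137 − 5·90 (−21 from intervention) = -1163
  S = 293 + 6·120 + 4·(-1163) = -3639
Policy B (G − 15):
  L = 120
  G = 137 − 15 = 122
  A = 176 − 3·120 + 2·122 = 60
  Q = 182 − 5·120 − 2·122 − 5·60 = -962
  S = 293 + 6·120 + 4·(-962) = -2835
S: -3639 − (-2835) = -804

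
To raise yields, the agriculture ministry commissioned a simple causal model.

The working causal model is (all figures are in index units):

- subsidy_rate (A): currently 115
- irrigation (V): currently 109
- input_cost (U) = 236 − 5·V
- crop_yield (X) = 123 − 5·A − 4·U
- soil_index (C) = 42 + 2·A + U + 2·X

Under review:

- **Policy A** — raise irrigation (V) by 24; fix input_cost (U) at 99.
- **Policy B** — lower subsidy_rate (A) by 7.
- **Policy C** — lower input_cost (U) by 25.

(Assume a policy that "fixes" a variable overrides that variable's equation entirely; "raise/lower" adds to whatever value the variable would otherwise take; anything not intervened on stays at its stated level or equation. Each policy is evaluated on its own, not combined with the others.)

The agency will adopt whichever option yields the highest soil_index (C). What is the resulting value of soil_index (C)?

Policy A (V + 24, U := 99):
  A = 115
  V = 109 + 24 = 133
  U = 99
  X = 123 − 5·115 − 4·99 = -848
  C = 42 + 2·115 + 99 + 2·(-848) = -1325
Policy B (A − 7):
  A = 115 − 7 = 108
  V = 109
  U = 236 − 5·109 = -309
  X = 123 − 5·108 − 4·(-309) = 819
  C = 42 + 2·108 + (-309) + 2·819 = 1587
Policy C (U − 25):
  A = 115
  V = 109
  U = 236 − 5·109 (−25 from intervention) = -334
  X = 123 − 5·115 − 4·(-334) = 884
  C = 42 + 2·115 + (-334) + 2·884 = 1706
Comparing — Policy A: C=-1325, Policy B: C=1587, Policy C: C=1706. Highest is 1706 (Policy C).

1706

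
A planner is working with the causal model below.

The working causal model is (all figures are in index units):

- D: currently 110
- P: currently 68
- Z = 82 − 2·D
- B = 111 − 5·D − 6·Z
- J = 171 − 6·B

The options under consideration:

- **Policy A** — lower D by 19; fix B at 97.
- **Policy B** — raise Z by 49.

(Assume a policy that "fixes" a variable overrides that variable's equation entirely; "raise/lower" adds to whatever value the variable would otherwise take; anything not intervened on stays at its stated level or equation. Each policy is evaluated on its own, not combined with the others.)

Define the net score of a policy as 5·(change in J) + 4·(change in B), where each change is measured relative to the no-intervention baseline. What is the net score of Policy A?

7592

Baseline:
  D = 110
  Z = 82 − 2·110 = -138
  B = 111 − 5·110 − 6·(-138) = 389
  J = 171 − 6·389 = -2163
Policy A (D − 19, B := 97):
  D = 110 − 19 = 91
  Z = 82 − 2·91 = -100
  B = 97
  J = 171 − 6·97 = -411
ΔJ = -411 − (-2163) = 1752; ΔB = 97 − 389 = -292
Score = 5·1752 + 4·(-292) = 7592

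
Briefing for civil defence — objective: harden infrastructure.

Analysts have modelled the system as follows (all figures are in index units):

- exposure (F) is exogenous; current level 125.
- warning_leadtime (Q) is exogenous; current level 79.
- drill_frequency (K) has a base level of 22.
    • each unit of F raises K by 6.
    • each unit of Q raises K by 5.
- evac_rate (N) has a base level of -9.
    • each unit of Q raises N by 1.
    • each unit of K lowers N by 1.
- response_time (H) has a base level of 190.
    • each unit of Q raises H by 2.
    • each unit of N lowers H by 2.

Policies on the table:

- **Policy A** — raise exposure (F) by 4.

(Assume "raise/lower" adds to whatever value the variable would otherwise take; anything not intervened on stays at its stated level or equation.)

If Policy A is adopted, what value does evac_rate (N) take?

Policy A (F + 4):
  F = 125 + 4 = 129
  Q = 79
  K = 22 + 6·129 + 5·79 = 1191
  N = -9 + 79 − 1191 = -1121

-1121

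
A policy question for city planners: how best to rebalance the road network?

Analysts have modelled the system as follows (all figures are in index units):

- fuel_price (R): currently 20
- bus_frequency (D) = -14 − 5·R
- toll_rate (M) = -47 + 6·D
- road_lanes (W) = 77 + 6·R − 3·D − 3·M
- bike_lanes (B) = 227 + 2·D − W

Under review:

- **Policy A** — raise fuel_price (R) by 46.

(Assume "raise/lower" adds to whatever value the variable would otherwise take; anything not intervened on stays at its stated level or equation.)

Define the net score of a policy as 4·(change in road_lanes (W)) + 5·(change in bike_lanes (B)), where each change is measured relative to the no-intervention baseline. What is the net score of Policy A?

-7406

Baseline:
  R = 20
  D = -14 − 5·20 = -114
  M = -47 + 6·(-114) = -731
  W = 77 + 6·20 − 3·(-114) − 3·(-731) = 2732
  B = 227 + 2·(-114) − 2732 = -2733
Policy A (R + 46):
  R = 20 + 46 = 66
  D = -14 − 5·66 = -344
  M = -47 + 6·(-344) = -2111
  W = 77 + 6·66 − 3·(-344) − 3·(-2111) = 7838
  B = 227 + 2·(-344) − 7838 = -8299
ΔW = 7838 − 2732 = 5106; ΔB = -8299 − (-2733) = -5566
Score = 4·5106 + 5·(-5566) = -7406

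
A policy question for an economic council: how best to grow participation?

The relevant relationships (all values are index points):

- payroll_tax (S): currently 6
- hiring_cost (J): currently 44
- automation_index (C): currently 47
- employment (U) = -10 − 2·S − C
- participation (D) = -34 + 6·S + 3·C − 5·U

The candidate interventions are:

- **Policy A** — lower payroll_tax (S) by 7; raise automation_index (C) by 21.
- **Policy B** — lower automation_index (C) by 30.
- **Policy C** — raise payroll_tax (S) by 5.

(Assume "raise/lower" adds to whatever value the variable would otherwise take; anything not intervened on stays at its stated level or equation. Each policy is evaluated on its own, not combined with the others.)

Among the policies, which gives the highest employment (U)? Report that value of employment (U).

-39

Policy A (S − 7, C + 21):
  S = 6 − 7 = -1
  C = 47 + 21 = 68
  U = -10 − 2·(-1) − 68 = -76
Policy B (C − 30):
  S = 6
  C = 47 − 30 = 17
  U = -10 − 2·6 − 17 = -39
Policy C (S + 5):
  S = 6 + 5 = 11
  C = 47
  U = -10 − 2·11 − 47 = -79
Comparing — Policy A: U=-76, Policy B: U=-39, Policy C: U=-79. Highest is -39 (Policy B).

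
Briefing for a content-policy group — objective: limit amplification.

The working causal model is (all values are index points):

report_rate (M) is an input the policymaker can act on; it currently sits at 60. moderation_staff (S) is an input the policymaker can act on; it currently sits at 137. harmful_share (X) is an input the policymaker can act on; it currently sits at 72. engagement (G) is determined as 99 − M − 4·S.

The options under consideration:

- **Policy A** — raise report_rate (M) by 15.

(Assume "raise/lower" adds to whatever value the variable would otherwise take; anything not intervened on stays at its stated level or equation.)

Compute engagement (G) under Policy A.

-524

Policy A (M + 15):
  M = 60 + 15 = 75
  S = 137
  G = 99 − 75 − 4·137 = -524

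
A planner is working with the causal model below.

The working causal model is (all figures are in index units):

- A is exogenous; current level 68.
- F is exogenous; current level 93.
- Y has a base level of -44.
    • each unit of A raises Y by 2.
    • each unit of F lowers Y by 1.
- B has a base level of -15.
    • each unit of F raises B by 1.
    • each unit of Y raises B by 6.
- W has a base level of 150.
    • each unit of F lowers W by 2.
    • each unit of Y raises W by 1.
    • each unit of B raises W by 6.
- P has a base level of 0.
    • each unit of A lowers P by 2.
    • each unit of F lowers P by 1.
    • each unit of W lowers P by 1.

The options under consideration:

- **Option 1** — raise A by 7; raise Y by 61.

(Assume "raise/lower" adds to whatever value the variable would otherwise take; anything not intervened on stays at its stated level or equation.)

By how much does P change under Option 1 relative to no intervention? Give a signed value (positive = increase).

-2789

Baseline:
  A = 68
  F = 93
  Y = -44 + 2·68 − 93 = -1
  B = -15 + 93 + 6·(-1) = 72
  W = 150 − 2·93 + (-1) + 6·72 = 395
  P = 0 − 2·68 − 93 − 395 = -624
Option 1 (A + 7, Y + 61):
  A = 68 + 7 = 75
  F = 93
  Y = -44 + 2·75 − 93 (+61 from intervention) = 74
  B = -15 + 93 + 6·74 = 522
  W = 150 − 2·93 + 74 + 6·522 = 3170
  P = 0 − 2·75 − 93 − 3170 = -3413
Change in P: -3413 − (-624) = -2789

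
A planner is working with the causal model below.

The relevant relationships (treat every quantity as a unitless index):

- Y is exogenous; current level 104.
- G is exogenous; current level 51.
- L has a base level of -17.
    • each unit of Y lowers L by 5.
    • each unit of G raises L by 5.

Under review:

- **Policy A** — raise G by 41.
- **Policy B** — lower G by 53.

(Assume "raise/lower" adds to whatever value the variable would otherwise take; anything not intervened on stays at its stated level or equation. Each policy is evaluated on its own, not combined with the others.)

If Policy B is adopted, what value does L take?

Policy B (G − 53):
  Y = 104
  G = 51 − 53 = -2
  L = -17 − 5·104 + 5·(-2) = -547

-547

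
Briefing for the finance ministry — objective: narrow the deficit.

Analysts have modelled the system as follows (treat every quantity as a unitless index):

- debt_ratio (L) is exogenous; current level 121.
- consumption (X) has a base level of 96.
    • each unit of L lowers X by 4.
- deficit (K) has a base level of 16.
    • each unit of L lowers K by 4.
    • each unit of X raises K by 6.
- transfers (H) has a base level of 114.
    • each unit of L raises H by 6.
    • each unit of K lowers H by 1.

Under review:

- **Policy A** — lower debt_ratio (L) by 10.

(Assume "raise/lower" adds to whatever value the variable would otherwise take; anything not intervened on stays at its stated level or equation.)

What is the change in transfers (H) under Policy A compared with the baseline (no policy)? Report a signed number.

Baseline:
  L = 121
  X = 96 − 4·121 = -388
  K = 16 − 4·121 + 6·(-388) = -2796
  H = 114 + 6·121 − (-2796) = 3636
Policy A (L − 10):
  L = 121 − 10 = 111
  X = 96 − 4·111 = -348
  K = 16 − 4·111 + 6·(-348) = -2516
  H = 114 + 6·111 − (-2516) = 3296
Change in H: 3296 − 3636 = -340

-340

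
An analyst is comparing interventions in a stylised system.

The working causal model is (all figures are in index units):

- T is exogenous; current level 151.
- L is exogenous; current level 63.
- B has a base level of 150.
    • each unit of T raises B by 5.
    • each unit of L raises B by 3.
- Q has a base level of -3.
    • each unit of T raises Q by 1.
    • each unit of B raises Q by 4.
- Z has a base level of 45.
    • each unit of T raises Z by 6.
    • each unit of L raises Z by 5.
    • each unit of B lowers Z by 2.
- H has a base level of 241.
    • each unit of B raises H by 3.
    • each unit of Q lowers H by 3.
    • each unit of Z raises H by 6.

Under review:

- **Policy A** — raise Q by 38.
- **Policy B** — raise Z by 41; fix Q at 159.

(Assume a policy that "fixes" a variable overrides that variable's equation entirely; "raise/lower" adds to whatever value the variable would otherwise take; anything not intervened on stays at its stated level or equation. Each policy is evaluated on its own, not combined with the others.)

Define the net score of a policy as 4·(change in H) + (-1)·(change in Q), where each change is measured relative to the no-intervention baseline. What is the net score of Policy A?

Baseline:
  T = 151
  L = 63
  B = 150 + 5·151 + 3·63 = 1094
  Q = -3 + 151 + 4·1094 = 4524
  Z = 45 + 6·151 + 5·63 − 2·1094 = -922
  H = 241 + 3·1094 − 3·4524 + 6·(-922) = -15581
Policy A (Q + 38):
  T = 151
  L = 63
  B = 150 + 5·151 + 3·63 = 1094
  Q = -3 + 151 + 4·1094 (+38 from intervention) = 4562
  Z = 45 + 6·151 + 5·63 − 2·1094 = -922
  H = 241 + 3·1094 − 3·4562 + 6·(-922) = -15695
ΔH = -15695 − (-15581) = -114; ΔQ = 4562 − 4524 = 38
Score = 4·(-114) + (-1)·38 = -494

-494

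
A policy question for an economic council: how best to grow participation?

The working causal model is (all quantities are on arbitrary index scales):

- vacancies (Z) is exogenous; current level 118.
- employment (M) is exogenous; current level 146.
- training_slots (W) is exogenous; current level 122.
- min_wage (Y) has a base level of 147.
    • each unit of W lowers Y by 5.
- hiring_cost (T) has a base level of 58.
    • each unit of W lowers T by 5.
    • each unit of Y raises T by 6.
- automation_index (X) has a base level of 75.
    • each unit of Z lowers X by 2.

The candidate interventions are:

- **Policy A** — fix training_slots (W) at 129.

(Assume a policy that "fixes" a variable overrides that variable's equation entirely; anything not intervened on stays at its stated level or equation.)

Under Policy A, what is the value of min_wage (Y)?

Policy A (W := 129):
  W = 129
  Y = 147 − 5·129 = -498

-498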